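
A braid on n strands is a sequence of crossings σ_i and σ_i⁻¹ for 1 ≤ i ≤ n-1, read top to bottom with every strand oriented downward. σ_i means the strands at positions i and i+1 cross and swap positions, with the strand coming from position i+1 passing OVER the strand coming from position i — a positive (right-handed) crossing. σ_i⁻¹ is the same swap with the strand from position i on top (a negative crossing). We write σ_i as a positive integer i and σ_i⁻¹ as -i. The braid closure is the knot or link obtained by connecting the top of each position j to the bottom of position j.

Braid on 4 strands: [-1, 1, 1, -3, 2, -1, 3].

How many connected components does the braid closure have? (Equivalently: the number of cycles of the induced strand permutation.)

Track the strand permutation on 4 strands, starting from identity.
  step 1: s1^-1 swaps positions 1,2 -> [2 1 3 4]
  step 2: s1 swaps positions 1,2 -> [1 2 3 4]
  step 3: s1 swaps positions 1,2 -> [2 1 3 4]
  step 4: s3^-1 swaps positions 3,4 -> [2 1 4 3]
  step 5: s2 swaps positions 2,3 -> [2 4 1 3]
  step 6: s1^-1 swaps positions 1,2 -> [4 2 1 3]
  step 7: s3 swaps positions 3,4 -> [4 2 3 1]
Final permutation (position -> original strand): [4 2 3 1]
Closure components = cycle count of this permutation = 3.

Answer: 3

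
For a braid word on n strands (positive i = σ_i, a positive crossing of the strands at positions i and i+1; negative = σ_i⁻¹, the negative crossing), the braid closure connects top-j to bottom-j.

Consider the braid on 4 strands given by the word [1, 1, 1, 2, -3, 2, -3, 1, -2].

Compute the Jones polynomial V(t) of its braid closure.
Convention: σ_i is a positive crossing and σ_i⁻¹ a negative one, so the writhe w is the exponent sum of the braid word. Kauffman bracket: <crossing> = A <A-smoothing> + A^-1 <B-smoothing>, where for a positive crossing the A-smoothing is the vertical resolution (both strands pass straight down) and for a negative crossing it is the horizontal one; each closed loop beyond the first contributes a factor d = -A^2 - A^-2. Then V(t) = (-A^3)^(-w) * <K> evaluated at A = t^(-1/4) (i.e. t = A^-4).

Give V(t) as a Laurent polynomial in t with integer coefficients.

Braid: s1 s1 s1 s2 s3^-1 s2 s3^-1 s1 s2^-1 on 4 strands, 9 crossings.
Writhe w = (#positive) - (#negative) = 6 - 3 = 3.
State-sum expansion of <K>. There are 2^9 = 512 states.
For each crossing: s=0 is the vertical smoothing, s=1 horizontal. Crossing k contributes A^(sign_k * (1 - 2*s_k)); loop factor d = -A^2 - A^-2.
Tabulate the states by total A-exponent and number of loops L (A-exp: L × count):
  A^9: L=3 ×1
  A^7: L=2 ×7, L=4 ×2
  A^5: L=1 ×12, L=3 ×24
  A^3: L=2 ×66, L=4 ×18
  A^1: L=1 ×35, L=3 ×84, L=5 ×7
  A^-1: L=2 ×73, L=4 ×52, L=6 ×1
  A^-3: L=3 ×68, L=5 ×16
  A^-5: L=4 ×34, L=6 ×2
  A^-7: L=5 ×9
  A^-9: L=6 ×1
Each group contributes A^e * Σ count * d^(L-1):
Powers of d = -A^2 - A^-2: d^2 = A^4 + 2 + A^-4; d^3 = -A^6 - 3*A^2 - 3*A^-2 - A^-6; d^4 = A^8 + 4*A^4 + 6 + 4*A^-4 + A^-8; d^5 = -A^10 - 5*A^6 - 10*A^2 - 10*A^-2 - 5*A^-6 - A^-10.
  A^9 * (d^2) = A^13 + 2*A^9 + A^5
  A^7 * (7*d + 2*d^3) = -2*A^13 - 13*A^9 - 13*A^5 - 2*A
  A^5 * (12 + 24*d^2) = 24*A^9 + 60*A^5 + 24*A
  A^3 * (66*d + 18*d^3) = -18*A^9 - 120*A^5 - 120*A - 18*A^-3
  A^1 * (35 + 84*d^2 + 7*d^4) = 7*A^9 + 112*A^5 + 245*A + 112*A^-3 + 7*A^-7
  A^-1 * (73*d + 52*d^3 + d^5) = -A^9 - 57*A^5 - 239*A - 239*A^-3 - 57*A^-7 - A^-11
  A^-3 * (68*d^2 + 16*d^4) = 16*A^5 + 132*A + 232*A^-3 + 132*A^-7 + 16*A^-11
  A^-5 * (34*d^3 + 2*d^5) = -2*A^5 - 44*A - 122*A^-3 - 122*A^-7 - 44*A^-11 - 2*A^-15
  A^-7 * (9*d^4) = 9*A + 36*A^-3 + 54*A^-7 + 36*A^-11 + 9*A^-15
  A^-9 * (d^5) = -A - 5*A^-3 - 10*A^-7 - 10*A^-11 - 5*A^-15 - A^-19
Summing the groups: <K> = -A^13 + A^9 - 3*A^5 + 4*A - 4*A^-3 + 4*A^-7 - 3*A^-11 + 2*A^-15 - A^-19
Normalise by the writhe: (-A^3)^(-w) = (-A^3)^(-3) = -A^-9, so f(A) = -A^-9 * <K> = A^4 - 1 + 3*A^-4 - 4*A^-8 + 4*A^-12 - 4*A^-16 + 3*A^-20 - 2*A^-24 + A^-28.
Substitute A = t^(-1/4), i.e. A^e → t^(-e/4): V(t) = t^7 - 2*t^6 + 3*t^5 - 4*t^4 + 4*t^3 - 4*t^2 + 3*t - 1 + t^-1

Answer: t^7 - 2*t^6 + 3*t^5 - 4*t^4 + 4*t^3 - 4*t^2 + 3*t - 1 + t^-1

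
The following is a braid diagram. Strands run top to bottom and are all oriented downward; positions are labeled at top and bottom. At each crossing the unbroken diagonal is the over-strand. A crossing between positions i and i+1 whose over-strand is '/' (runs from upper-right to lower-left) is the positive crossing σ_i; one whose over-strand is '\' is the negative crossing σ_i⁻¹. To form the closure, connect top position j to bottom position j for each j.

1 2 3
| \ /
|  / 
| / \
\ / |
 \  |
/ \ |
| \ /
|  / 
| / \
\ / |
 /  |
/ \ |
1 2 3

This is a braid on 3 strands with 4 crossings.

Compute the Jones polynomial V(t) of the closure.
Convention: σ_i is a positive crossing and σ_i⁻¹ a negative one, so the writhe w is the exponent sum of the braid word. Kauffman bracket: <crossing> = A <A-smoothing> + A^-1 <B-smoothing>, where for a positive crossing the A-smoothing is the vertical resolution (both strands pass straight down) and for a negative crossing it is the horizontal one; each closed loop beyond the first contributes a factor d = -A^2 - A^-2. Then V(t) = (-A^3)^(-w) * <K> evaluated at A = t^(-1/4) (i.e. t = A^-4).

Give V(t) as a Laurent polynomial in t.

Reading the diagram top to bottom ('/'-over between positions i,i+1 = s_i, '\'-over = s_i^-1): braid word = s2 s1^-1 s2 s1.
Braid: s2 s1^-1 s2 s1 on 3 strands, 4 crossings.
Writhe w = (#positive) - (#negative) = 3 - 1 = 2.
Enumerate smoothing states for the bracket polynomial. There are 2^4 = 16 states.
Each crossing splits two ways (0=vertical, 1=horizontal). The state's weight is A^(#A-smoothings - #B-smoothings) * d^(loops - 1).
  state 0000: A-exp=+2, loops=3, term = A^2 * d^2
  state 0001: A-exp=+0, loops=2, term = A^0 * d^1
  state 0010: A-exp=+0, loops=2, term = A^0 * d^1
  state 0011: A-exp=-2, loops=1, term = A^-2 * d^0
  state 0100: A-exp=+4, loops=2, term = A^4 * d^1
  state 0101: A-exp=+2, loops=3, term = A^2 * d^2
  state 0110: A-exp=+2, loops=1, term = A^2 * d^0
  state 0111: A-exp=+0, loops=2, term = A^0 * d^1
  state 1000: A-exp=+0, loops=2, term = A^0 * d^1
  state 1001: A-exp=-2, loops=1, term = A^-2 * d^0
  state 1010: A-exp=-2, loops=3, term = A^-2 * d^2
  state 1011: A-exp=-4, loops=2, term = A^-4 * d^1
  state 1100: A-exp=+2, loops=1, term = A^2 * d^0
  state 1101: A-exp=+0, loops=2, term = A^0 * d^1
  state 1110: A-exp=+0, loops=2, term = A^0 * d^1
  state 1111: A-exp=-2, loops=1, term = A^-2 * d^0
Collect the terms by A-exponent (count of states per loop number):
Powers of d = -A^2 - A^-2: d^2 = A^4 + 2 + A^-4.
  A^4 * (d) = -A^6 - A^2
  A^2 * (2 + 2*d^2) = 2*A^6 + 6*A^2 + 2*A^-2
  A^0 * (6*d) = -6*A^2 - 6*A^-2
  A^-2 * (3 + d^2) = A^2 + 5*A^-2 + A^-6
  A^-4 * (d) = -A^-2 - A^-6
Summing the groups: <K> = A^6
Normalise by the writhe: (-A^3)^(-w) = (-A^3)^(-2) = A^-6, so f(A) = A^-6 * <K> = 1.
Substitute A = t^(-1/4), i.e. A^e → t^(-e/4): V(t) = 1

Answer: 1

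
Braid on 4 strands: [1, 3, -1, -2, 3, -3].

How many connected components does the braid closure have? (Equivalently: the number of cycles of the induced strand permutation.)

2

Derivation:
Track the strand permutation on 4 strands, starting from identity.
  step 1: s1 swaps positions 1,2 -> [2 1 3 4]
  step 2: s3 swaps positions 3,4 -> [2 1 4 3]
  step 3: s1^-1 swaps positions 1,2 -> [1 2 4 3]
  step 4: s2^-1 swaps positions 2,3 -> [1 4 2 3]
  step 5: s3 swaps positions 3,4 -> [1 4 3 2]
  step 6: s3^-1 swaps positions 3,4 -> [1 4 2 3]
Final permutation (position -> original strand): [1 4 2 3]
Closure components = cycle count of this permutation = 2.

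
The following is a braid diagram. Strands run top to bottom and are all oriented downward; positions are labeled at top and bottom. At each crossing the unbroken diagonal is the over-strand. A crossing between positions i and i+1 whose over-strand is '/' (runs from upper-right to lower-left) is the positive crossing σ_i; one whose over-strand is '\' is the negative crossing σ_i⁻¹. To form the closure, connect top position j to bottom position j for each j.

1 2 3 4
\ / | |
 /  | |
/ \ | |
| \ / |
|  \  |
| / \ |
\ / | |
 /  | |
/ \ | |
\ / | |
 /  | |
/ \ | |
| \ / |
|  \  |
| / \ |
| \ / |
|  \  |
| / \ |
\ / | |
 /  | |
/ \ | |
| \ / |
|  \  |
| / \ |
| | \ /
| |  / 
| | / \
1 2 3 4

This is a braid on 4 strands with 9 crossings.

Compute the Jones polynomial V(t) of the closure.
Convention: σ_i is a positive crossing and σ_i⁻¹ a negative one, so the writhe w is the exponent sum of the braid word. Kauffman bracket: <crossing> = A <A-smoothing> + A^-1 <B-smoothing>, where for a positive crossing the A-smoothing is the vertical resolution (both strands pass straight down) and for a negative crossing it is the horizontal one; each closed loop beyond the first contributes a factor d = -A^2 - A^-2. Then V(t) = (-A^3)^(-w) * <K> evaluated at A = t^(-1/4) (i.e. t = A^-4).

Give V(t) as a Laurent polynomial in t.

Reading the diagram top to bottom ('/'-over between positions i,i+1 = s_i, '\'-over = s_i^-1): braid word = s1 s2^-1 s1 s1 s2^-1 s2^-1 s1 s2^-1 s3.
The presented braid s1 s2^-1 s1 s1 s2^-1 s2^-1 s1 s2^-1 s3 on 4 strands reduces by inverse Markov moves (closure unchanged at each step):
  Destabilize: the word has the form β·s3 where s3 occurs only as the final letter (β ∈ B_3); drop it and the last strand → 3 strands.
Reduced to β = s1 s2^-1 s1 s1 s2^-1 s2^-1 s1 s2^-1 on 3 strands, 8 crossings.
Compute on β:
Braid: s1 s2^-1 s1 s1 s2^-1 s2^-1 s1 s2^-1 on 3 strands, 8 crossings.
Writhe w = (#positive) - (#negative) = 4 - 4 = 0.
Enumerate smoothing states for the bracket polynomial. There are 2^8 = 256 states.
Smooth each crossing (0=||, 1=⌣⌢); contribution A^(Σ sign_k(1-2s_k)) * d^(L-1).
Tabulate the states by total A-exponent and number of loops L (A-exp: L × count):
  A^8: L=5 ×1
  A^6: L=4 ×8
  A^4: L=3 ×27, L=5 ×1
  A^2: L=2 ×47, L=4 ×9
  A^0: L=1 ×37, L=3 ×32, L=5 ×1
  A^-2: L=2 ×47, L=4 ×9
  A^-4: L=3 ×27, L=5 ×1
  A^-6: L=4 ×8
  A^-8: L=5 ×1
Each group contributes A^e * Σ count * d^(L-1):
Powers of d = -A^2 - A^-2: d^2 = A^4 + 2 + A^-4; d^3 = -A^6 - 3*A^2 - 3*A^-2 - A^-6; d^4 = A^8 + 4*A^4 + 6 + 4*A^-4 + A^-8.
  A^8 * (d^4) = A^16 + 4*A^12 + 6*A^8 + 4*A^4 + 1
  A^6 * (8*d^3) = -8*A^12 - 24*A^8 - 24*A^4 - 8
  A^4 * (27*d^2 + d^4) = A^12 + 31*A^8 + 60*A^4 + 31 + A^-4
  A^2 * (47*d + 9*d^3) = -9*A^8 - 74*A^4 - 74 - 9*A^-4
  A^0 * (37 + 32*d^2 + d^4) = A^8 + 36*A^4 + 107 + 36*A^-4 + A^-8
  A^-2 * (47*d + 9*d^3) = -9*A^4 - 74 - 74*A^-4 - 9*A^-8
  A^-4 * (27*d^2 + d^4) = A^4 + 31 + 60*A^-4 + 31*A^-8 + A^-12
  A^-6 * (8*d^3) = -8 - 24*A^-4 - 24*A^-8 - 8*A^-12
  A^-8 * (d^4) = 1 + 4*A^-4 + 6*A^-8 + 4*A^-12 + A^-16
Summing the groups: <K> = A^16 - 3*A^12 + 5*A^8 - 6*A^4 + 7 - 6*A^-4 + 5*A^-8 - 3*A^-12 + A^-16
Normalise by the writhe: (-A^3)^(-w) = (-A^3)^(0) = 1, so f(A) = 1 * <K> = A^16 - 3*A^12 + 5*A^8 - 6*A^4 + 7 - 6*A^-4 + 5*A^-8 - 3*A^-12 + A^-16.
Substitute A = t^(-1/4), i.e. A^e → t^(-e/4): V(t) = t^4 - 3*t^3 + 5*t^2 - 6*t + 7 - 6*t^-1 + 5*t^-2 - 3*t^-3 + t^-4

Answer: t^4 - 3*t^3 + 5*t^2 - 6*t + 7 - 6*t^-1 + 5*t^-2 - 3*t^-3 + t^-4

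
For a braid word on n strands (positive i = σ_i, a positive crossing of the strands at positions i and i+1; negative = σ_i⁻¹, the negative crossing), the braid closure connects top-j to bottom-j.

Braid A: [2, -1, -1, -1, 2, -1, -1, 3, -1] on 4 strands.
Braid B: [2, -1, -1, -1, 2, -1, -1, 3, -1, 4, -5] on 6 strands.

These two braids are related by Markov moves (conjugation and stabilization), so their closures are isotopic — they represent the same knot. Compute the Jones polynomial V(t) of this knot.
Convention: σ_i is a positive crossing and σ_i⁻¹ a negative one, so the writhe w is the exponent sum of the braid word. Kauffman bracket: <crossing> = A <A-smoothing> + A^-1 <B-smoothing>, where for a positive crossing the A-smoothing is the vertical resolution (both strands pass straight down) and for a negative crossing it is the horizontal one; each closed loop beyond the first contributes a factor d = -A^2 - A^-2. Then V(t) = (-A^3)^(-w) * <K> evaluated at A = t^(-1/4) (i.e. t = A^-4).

Markov-equivalent braids have isotopic closures, hence identical knot invariants. Strip the Markov moves from each word to reach a common short braid β, then compute V(t) once on β.
Braid A: s2 s1^-1 s1^-1 s1^-1 s2 s1^-1 s1^-1 s3 s1^-1 on 4 strands has no conjugating prefix/suffix or stabilization to strip; take β = s2 s1^-1 s1^-1 s1^-1 s2 s1^-1 s1^-1 s3 s1^-1.
Braid B: s2 s1^-1 s1^-1 s1^-1 s2 s1^-1 s1^-1 s3 s1^-1 s4 s5^-1 on 6 strands reduces by inverse Markov moves (closure unchanged at each step):
  Destabilize: the word has the form β·s5^-1 where s5^-1 occurs only as the final letter (β ∈ B_5); drop it and the last strand → 5 strands.
  Destabilize: the word has the form β·s4 where s4 occurs only as the final letter (β ∈ B_4); drop it and the last strand → 4 strands.
Reduced to β = s2 s1^-1 s1^-1 s1^-1 s2 s1^-1 s1^-1 s3 s1^-1 on 4 strands, 9 crossings.
Both give the same β = s2 s1^-1 s1^-1 s1^-1 s2 s1^-1 s1^-1 s3 s1^-1 on 4 strands, so one state sum suffices:
Braid: s2 s1^-1 s1^-1 s1^-1 s2 s1^-1 s1^-1 s3 s1^-1 on 4 strands, 9 crossings.
Writhe w = (#positive) - (#negative) = 3 - 6 = -3.
Computing the Kauffman bracket via state sum. There are 2^9 = 512 states.
Each crossing splits two ways (0=vertical, 1=horizontal). The state's weight is A^(#A-smoothings - #B-smoothings) * d^(loops - 1).
Tabulate the states by total A-exponent and number of loops L (A-exp: L × count):
  A^9: L=8 ×1
  A^7: L=7 ×9
  A^5: L=6 ×36
  A^3: L=5 ×84
  A^1: L=4 ×126
  A^-1: L=3 ×124, L=5 ×2
  A^-3: L=2 ×75, L=4 ×9
  A^-5: L=1 ×21, L=3 ×15
  A^-7: L=2 ×8, L=4 ×1
  A^-9: L=3 ×1
Each group contributes A^e * Σ count * d^(L-1):
Powers of d = -A^2 - A^-2: d^2 = A^4 + 2 + A^-4; d^3 = -A^6 - 3*A^2 - 3*A^-2 - A^-6; d^4 = A^8 + 4*A^4 + 6 + 4*A^-4 + A^-8; d^5 = -A^10 - 5*A^6 - 10*A^2 - 10*A^-2 - 5*A^-6 - A^-10; d^6 = A^12 + 6*A^8 + 15*A^4 + 20 + 15*A^-4 + 6*A^-8 + A^-12; d^7 = -A^14 - 7*A^10 - 21*A^6 - 35*A^2 - 35*A^-2 - 21*A^-6 - 7*A^-10 - A^-14.
  A^9 * (d^7) = -A^23 - 7*A^19 - 21*A^15 - 35*A^11 - 35*A^7 - 21*A^3 - 7*A^-1 - A^-5
  A^7 * (9*d^6) = 9*A^19 + 54*A^15 + 135*A^11 + 180*A^7 + 135*A^3 + 54*A^-1 + 9*A^-5
  A^5 * (36*d^5) = -36*A^15 - 180*A^11 - 360*A^7 - 360*A^3 - 180*A^-1 - 36*A^-5
  A^3 * (84*d^4) = 84*A^11 + 336*A^7 + 504*A^3 + 336*A^-1 + 84*A^-5
  A^1 * (126*d^3) = -126*A^7 - 378*A^3 - 378*A^-1 - 126*A^-5
  A^-1 * (124*d^2 + 2*d^4) = 2*A^7 + 132*A^3 + 260*A^-1 + 132*A^-5 + 2*A^-9
  A^-3 * (75*d + 9*d^3) = -9*A^3 - 102*A^-1 - 102*A^-5 - 9*A^-9
  A^-5 * (21 + 15*d^2) = 15*A^-1 + 51*A^-5 + 15*A^-9
  A^-7 * (8*d + d^3) = -A^-1 - 11*A^-5 - 11*A^-9 - A^-13
  A^-9 * (d^2) = A^-5 + 2*A^-9 + A^-13
Summing the groups: <K> = -A^23 + 2*A^19 - 3*A^15 + 4*A^11 - 3*A^7 + 3*A^3 - 3*A^-1 + A^-5 - A^-9
Normalise by the writhe: (-A^3)^(-w) = (-A^3)^(3) = -A^9, so f(A) = -A^9 * <K> = A^32 - 2*A^28 + 3*A^24 - 4*A^20 + 3*A^16 - 3*A^12 + 3*A^8 - A^4 + 1.
Substitute A = t^(-1/4), i.e. A^e → t^(-e/4): V(t) = 1 - t^-1 + 3*t^-2 - 3*t^-3 + 3*t^-4 - 4*t^-5 + 3*t^-6 - 2*t^-7 + t^-8

Answer: 1 - t^-1 + 3*t^-2 - 3*t^-3 + 3*t^-4 - 4*t^-5 + 3*t^-6 - 2*t^-7 + t^-8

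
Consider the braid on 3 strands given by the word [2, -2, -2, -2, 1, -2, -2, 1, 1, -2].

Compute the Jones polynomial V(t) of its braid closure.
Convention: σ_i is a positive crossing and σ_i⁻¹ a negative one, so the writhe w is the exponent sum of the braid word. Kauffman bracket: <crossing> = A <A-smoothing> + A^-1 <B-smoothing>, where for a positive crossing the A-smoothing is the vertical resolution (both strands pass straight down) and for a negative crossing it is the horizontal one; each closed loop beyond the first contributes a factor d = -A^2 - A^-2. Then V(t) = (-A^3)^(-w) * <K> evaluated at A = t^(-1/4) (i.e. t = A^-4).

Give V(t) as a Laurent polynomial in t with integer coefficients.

-t^2 + 2*t - 3 + 5*t^-1 - 4*t^-2 + 5*t^-3 - 4*t^-4 + 2*t^-5 - t^-6

Derivation:
The presented braid s2 s2^-1 s2^-1 s2^-1 s1 s2^-1 s2^-1 s1 s1 s2^-1 on 3 strands reduces by inverse Markov moves (closure unchanged at each step):
  Deconjugate: the word is γ·β·γ⁻¹ with γ = s2 (prefix) and γ⁻¹ = s2^-1 (suffix); strip both.
Reduced to β = s2^-1 s2^-1 s2^-1 s1 s2^-1 s2^-1 s1 s1 on 3 strands, 8 crossings.
Compute on β:
Braid: s2^-1 s2^-1 s2^-1 s1 s2^-1 s2^-1 s1 s1 on 3 strands, 8 crossings.
Writhe w = (#positive) - (#negative) = 3 - 5 = -2.
Enumerate smoothing states for the bracket polynomial. There are 2^8 = 256 states.
For each crossing: s=0 is the vertical smoothing, s=1 horizontal. Crossing k contributes A^(sign_k * (1 - 2*s_k)); loop factor d = -A^2 - A^-2.
Tabulate the states by total A-exponent and number of loops L (A-exp: L × count):
  A^8: L=6 ×1
  A^6: L=5 ×8
  A^4: L=4 ×27, L=6 ×1
  A^2: L=3 ×50, L=5 ×6
  A^0: L=2 ×53, L=4 ×17
  A^-2: L=1 ×27, L=3 ×28, L=5 ×1
  A^-4: L=2 ×24, L=4 ×4
  A^-6: L=3 ×8
  A^-8: L=4 ×1
Each group contributes A^e * Σ count * d^(L-1):
Powers of d = -A^2 - A^-2: d^2 = A^4 + 2 + A^-4; d^3 = -A^6 - 3*A^2 - 3*A^-2 - A^-6; d^4 = A^8 + 4*A^4 + 6 + 4*A^-4 + A^-8; d^5 = -A^10 - 5*A^6 - 10*A^2 - 10*A^-2 - 5*A^-6 - A^-10.
  A^8 * (d^5) = -A^18 - 5*A^14 - 10*A^10 - 10*A^6 - 5*A^2 - A^-2
  A^6 * (8*d^4) = 8*A^14 + 32*A^10 + 48*A^6 + 32*A^2 + 8*A^-2
  A^4 * (27*d^3 + d^5) = -A^14 - 32*A^10 - 91*A^6 - 91*A^2 - 32*A^-2 - A^-6
  A^2 * (50*d^2 + 6*d^4) = 6*A^10 + 74*A^6 + 136*A^2 + 74*A^-2 + 6*A^-6
  A^0 * (53*d + 17*d^3) = -17*A^6 - 104*A^2 - 104*A^-2 - 17*A^-6
  A^-2 * (27 + 28*d^2 + d^4) = A^6 + 32*A^2 + 89*A^-2 + 32*A^-6 + A^-10
  A^-4 * (24*d + 4*d^3) = -4*A^2 - 36*A^-2 - 36*A^-6 - 4*A^-10
  A^-6 * (8*d^2) = 8*A^-2 + 16*A^-6 + 8*A^-10
  A^-8 * (d^3) = -A^-2 - 3*A^-6 - 3*A^-10 - A^-14
Summing the groups: <K> = -A^18 + 2*A^14 - 4*A^10 + 5*A^6 - 4*A^2 + 5*A^-2 - 3*A^-6 + 2*A^-10 - A^-14
Normalise by the writhe: (-A^3)^(-w) = (-A^3)^(2) = A^6, so f(A) = A^6 * <K> = -A^24 + 2*A^20 - 4*A^16 + 5*A^12 - 4*A^8 + 5*A^4 - 3 + 2*A^-4 - A^-8.
Substitute A = t^(-1/4), i.e. A^e → t^(-e/4): V(t) = -t^2 + 2*t - 3 + 5*t^-1 - 4*t^-2 + 5*t^-3 - 4*t^-4 + 2*t^-5 - t^-6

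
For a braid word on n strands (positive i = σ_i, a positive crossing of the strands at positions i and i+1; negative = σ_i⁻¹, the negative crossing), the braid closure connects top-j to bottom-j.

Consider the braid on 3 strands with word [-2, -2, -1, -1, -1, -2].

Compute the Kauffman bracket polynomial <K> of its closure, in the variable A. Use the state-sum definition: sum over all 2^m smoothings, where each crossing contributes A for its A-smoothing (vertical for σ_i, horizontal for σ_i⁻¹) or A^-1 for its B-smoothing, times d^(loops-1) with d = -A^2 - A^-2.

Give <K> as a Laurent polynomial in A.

Braid: s2^-1 s2^-1 s1^-1 s1^-1 s1^-1 s2^-1 on 3 strands, 6 crossings.
Writhe w = (#positive) - (#negative) = 0 - 6 = -6.
State-sum expansion of <K>. There are 2^6 = 64 states.
For each crossing: s=0 is the vertical smoothing, s=1 horizontal. Crossing k contributes A^(sign_k * (1 - 2*s_k)); loop factor d = -A^2 - A^-2.
Tabulate the states by total A-exponent and number of loops L (A-exp: L × count):
  A^6: L=5 ×1
  A^4: L=4 ×6
  A^2: L=3 ×15
  A^0: L=2 ×18, L=4 ×2
  A^-2: L=1 ×9, L=3 ×6
  A^-4: L=2 ×6
  A^-6: L=3 ×1
Each group contributes A^e * Σ count * d^(L-1):
Powers of d = -A^2 - A^-2: d^2 = A^4 + 2 + A^-4; d^3 = -A^6 - 3*A^2 - 3*A^-2 - A^-6; d^4 = A^8 + 4*A^4 + 6 + 4*A^-4 + A^-8.
  A^6 * (d^4) = A^14 + 4*A^10 + 6*A^6 + 4*A^2 + A^-2
  A^4 * (6*d^3) = -6*A^10 - 18*A^6 - 18*A^2 - 6*A^-2
  A^2 * (15*d^2) = 15*A^6 + 30*A^2 + 15*A^-2
  A^0 * (18*d + 2*d^3) = -2*A^6 - 24*A^2 - 24*A^-2 - 2*A^-6
  A^-2 * (9 + 6*d^2) = 6*A^2 + 21*A^-2 + 6*A^-6
  A^-4 * (6*d) = -6*A^-2 - 6*A^-6
  A^-6 * (d^2) = A^-2 + 2*A^-6 + A^-10
Summing the groups: <K> = A^14 - 2*A^10 + A^6 - 2*A^2 + 2*A^-2 + A^-10

Answer: A^14 - 2*A^10 + A^6 - 2*A^2 + 2*A^-2 + A^-10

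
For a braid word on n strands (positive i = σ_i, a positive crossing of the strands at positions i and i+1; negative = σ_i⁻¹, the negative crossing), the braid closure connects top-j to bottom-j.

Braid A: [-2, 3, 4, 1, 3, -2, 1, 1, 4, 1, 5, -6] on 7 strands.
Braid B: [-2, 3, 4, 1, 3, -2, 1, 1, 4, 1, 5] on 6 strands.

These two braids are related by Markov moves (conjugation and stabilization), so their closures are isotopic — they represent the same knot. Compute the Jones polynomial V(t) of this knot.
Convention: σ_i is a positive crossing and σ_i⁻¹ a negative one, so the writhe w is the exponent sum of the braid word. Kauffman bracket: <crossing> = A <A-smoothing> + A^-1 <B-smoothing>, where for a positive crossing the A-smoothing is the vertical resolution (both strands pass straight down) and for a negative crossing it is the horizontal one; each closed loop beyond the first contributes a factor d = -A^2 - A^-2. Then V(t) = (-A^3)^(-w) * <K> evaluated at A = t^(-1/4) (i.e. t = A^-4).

-t^9 + 3*t^8 - 4*t^7 + 5*t^6 - 6*t^5 + 5*t^4 - 4*t^3 + 3*t^2 - t + 1

Derivation:
Markov-equivalent braids have isotopic closures, hence identical knot invariants. Strip the Markov moves from each word to reach a common short braid β, then compute V(t) once on β.
Braid A: s2^-1 s3 s4 s1 s3 s2^-1 s1 s1 s4 s1 s5 s6^-1 on 7 strands reduces by inverse Markov moves (closure unchanged at each step):
  Destabilize: the word has the form β·s6^-1 where s6^-1 occurs only as the final letter (β ∈ B_6); drop it and the last strand → 6 strands.
  Destabilize: the word has the form β·s5 where s5 occurs only as the final letter (β ∈ B_5); drop it and the last strand → 5 strands.
Reduced to β = s2^-1 s3 s4 s1 s3 s2^-1 s1 s1 s4 s1 on 5 strands, 10 crossings.
Braid B: s2^-1 s3 s4 s1 s3 s2^-1 s1 s1 s4 s1 s5 on 6 strands reduces by inverse Markov moves (closure unchanged at each step):
  Destabilize: the word has the form β·s5 where s5 occurs only as the final letter (β ∈ B_5); drop it and the last strand → 5 strands.
Reduced to β = s2^-1 s3 s4 s1 s3 s2^-1 s1 s1 s4 s1 on 5 strands, 10 crossings.
Both give the same β = s2^-1 s3 s4 s1 s3 s2^-1 s1 s1 s4 s1 on 5 strands, so one state sum suffices:
Braid: s2^-1 s3 s4 s1 s3 s2^-1 s1 s1 s4 s1 on 5 strands, 10 crossings.
Writhe w = (#positive) - (#negative) = 8 - 2 = 6.
State-sum expansion of <K>. There are 2^10 = 1024 states.
Smooth each crossing (0=||, 1=⌣⌢); contribution A^(Σ sign_k(1-2s_k)) * d^(L-1).
Tabulate the states by total A-exponent and number of loops L (A-exp: L × count):
  A^10: L=5 ×1
  A^8: L=4 ×10
  A^6: L=3 ×39, L=5 ×6
  A^4: L=2 ×68, L=4 ×51, L=6 ×1
  A^2: L=1 ×44, L=3 ×139, L=5 ×27
  A^0: L=2 ×126, L=4 ×118, L=6 ×8
  A^-2: L=1 ×11, L=3 ×140, L=5 ×58, L=7 ×1
  A^-4: L=2 ×19, L=4 ×85, L=6 ×16
  A^-6: L=3 ×15, L=5 ×28, L=7 ×2
  A^-8: L=4 ×6, L=6 ×4
  A^-10: L=5 ×1
Each group contributes A^e * Σ count * d^(L-1):
Powers of d = -A^2 - A^-2: d^2 = A^4 + 2 + A^-4; d^3 = -A^6 - 3*A^2 - 3*A^-2 - A^-6; d^4 = A^8 + 4*A^4 + 6 + 4*A^-4 + A^-8; d^5 = -A^10 - 5*A^6 - 10*A^2 - 10*A^-2 - 5*A^-6 - A^-10; d^6 = A^12 + 6*A^8 + 15*A^4 + 20 + 15*A^-4 + 6*A^-8 + A^-12.
  A^10 * (d^4) = A^18 + 4*A^14 + 6*A^10 + 4*A^6 + A^2
  A^8 * (10*d^3) = -10*A^14 - 30*A^10 - 30*A^6 - 10*A^2
  A^6 * (39*d^2 + 6*d^4) = 6*A^14 + 63*A^10 + 114*A^6 + 63*A^2 + 6*A^-2
  A^4 * (68*d + 51*d^3 + d^5) = -A^14 - 56*A^10 - 231*A^6 - 231*A^2 - 56*A^-2 - A^-6
  A^2 * (44 + 139*d^2 + 27*d^4) = 27*A^10 + 247*A^6 + 484*A^2 + 247*A^-2 + 27*A^-6
  A^0 * (126*d + 118*d^3 + 8*d^5) = -8*A^10 - 158*A^6 - 560*A^2 - 560*A^-2 - 158*A^-6 - 8*A^-10
  A^-2 * (11 + 140*d^2 + 58*d^4 + d^6) = A^10 + 64*A^6 + 387*A^2 + 659*A^-2 + 387*A^-6 + 64*A^-10 + A^-14
  A^-4 * (19*d + 85*d^3 + 16*d^5) = -16*A^6 - 165*A^2 - 434*A^-2 - 434*A^-6 - 165*A^-10 - 16*A^-14
  A^-6 * (15*d^2 + 28*d^4 + 2*d^6) = 2*A^6 + 40*A^2 + 157*A^-2 + 238*A^-6 + 157*A^-10 + 40*A^-14 + 2*A^-18
  A^-8 * (6*d^3 + 4*d^5) = -4*A^2 - 26*A^-2 - 58*A^-6 - 58*A^-10 - 26*A^-14 - 4*A^-18
  A^-10 * (d^4) = A^-2 + 4*A^-6 + 6*A^-10 + 4*A^-14 + A^-18
Summing the groups: <K> = A^18 - A^14 + 3*A^10 - 4*A^6 + 5*A^2 - 6*A^-2 + 5*A^-6 - 4*A^-10 + 3*A^-14 - A^-18
Normalise by the writhe: (-A^3)^(-w) = (-A^3)^(-6) = A^-18, so f(A) = A^-18 * <K> = 1 - A^-4 + 3*A^-8 - 4*A^-12 + 5*A^-16 - 6*A^-20 + 5*A^-24 - 4*A^-28 + 3*A^-32 - A^-36.
Substitute A = t^(-1/4), i.e. A^e → t^(-e/4): V(t) = -t^9 + 3*t^8 - 4*t^7 + 5*t^6 - 6*t^5 + 5*t^4 - 4*t^3 + 3*t^2 - t + 1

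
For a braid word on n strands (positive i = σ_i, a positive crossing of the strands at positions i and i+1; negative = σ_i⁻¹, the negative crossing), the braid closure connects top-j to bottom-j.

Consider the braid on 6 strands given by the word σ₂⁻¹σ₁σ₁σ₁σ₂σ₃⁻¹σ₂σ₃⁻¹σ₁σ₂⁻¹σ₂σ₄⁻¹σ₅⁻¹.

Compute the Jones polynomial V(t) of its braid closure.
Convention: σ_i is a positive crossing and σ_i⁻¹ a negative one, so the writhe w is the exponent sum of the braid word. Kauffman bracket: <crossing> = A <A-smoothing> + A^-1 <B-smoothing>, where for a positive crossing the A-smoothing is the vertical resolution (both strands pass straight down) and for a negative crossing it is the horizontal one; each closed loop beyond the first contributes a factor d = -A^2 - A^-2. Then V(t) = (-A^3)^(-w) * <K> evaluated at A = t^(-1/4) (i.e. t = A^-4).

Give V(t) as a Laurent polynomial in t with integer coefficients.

The presented braid s2^-1 s1 s1 s1 s2 s3^-1 s2 s3^-1 s1 s2^-1 s2 s4^-1 s5^-1 on 6 strands reduces by inverse Markov moves (closure unchanged at each step):
  Destabilize: the word has the form β·s5^-1 where s5^-1 occurs only as the final letter (β ∈ B_5); drop it and the last strand → 5 strands.
  Destabilize: the word has the form β·s4^-1 where s4^-1 occurs only as the final letter (β ∈ B_4); drop it and the last strand → 4 strands.
  Deconjugate: the word is γ·β·γ⁻¹ with γ = s2^-1 (prefix) and γ⁻¹ = s2 (suffix); strip both.
Reduced to β = s1 s1 s1 s2 s3^-1 s2 s3^-1 s1 s2^-1 on 4 strands, 9 crossings.
Compute on β:
Braid: s1 s1 s1 s2 s3^-1 s2 s3^-1 s1 s2^-1 on 4 strands, 9 crossings.
Writhe w = (#positive) - (#negative) = 6 - 3 = 3.
Computing the Kauffman bracket via state sum. There are 2^9 = 512 states.
Smooth each crossing (0=||, 1=⌣⌢); contribution A^(Σ sign_k(1-2s_k)) * d^(L-1).
Tabulate the states by total A-exponent and number of loops L (A-exp: L × count):
  A^9: L=3 ×1
  A^7: L=2 ×7, L=4 ×2
  A^5: L=1 ×12, L=3 ×24
  A^3: L=2 ×66, L=4 ×18
  A^1: L=1 ×35, L=3 ×84, L=5 ×7
  A^-1: L=2 ×73, L=4 ×52, L=6 ×1
  A^-3: L=3 ×68, L=5 ×16
  A^-5: L=4 ×34, L=6 ×2
  A^-7: L=5 ×9
  A^-9: L=6 ×1
Each group contributes A^e * Σ count * d^(L-1):
Powers of d = -A^2 - A^-2: d^2 = A^4 + 2 + A^-4; d^3 = -A^6 - 3*A^2 - 3*A^-2 - A^-6; d^4 = A^8 + 4*A^4 + 6 + 4*A^-4 + A^-8; d^5 = -A^10 - 5*A^6 - 10*A^2 - 10*A^-2 - 5*A^-6 - A^-10.
  A^9 * (d^2) = A^13 + 2*A^9 + A^5
  A^7 * (7*d + 2*d^3) = -2*A^13 - 13*A^9 - 13*A^5 - 2*A
  A^5 * (12 + 24*d^2) = 24*A^9 + 60*A^5 + 24*A
  A^3 * (66*d + 18*d^3) = -18*A^9 - 120*A^5 - 120*A - 18*A^-3
  A^1 * (35 + 84*d^2 + 7*d^4) = 7*A^9 + 112*A^5 + 245*A + 112*A^-3 + 7*A^-7
  A^-1 * (73*d + 52*d^3 + d^5) = -A^9 - 57*A^5 - 239*A - 239*A^-3 - 57*A^-7 - A^-11
  A^-3 * (68*d^2 + 16*d^4) = 16*A^5 + 132*A + 232*A^-3 + 132*A^-7 + 16*A^-11
  A^-5 * (34*d^3 + 2*d^5) = -2*A^5 - 44*A - 122*A^-3 - 122*A^-7 - 44*A^-11 - 2*A^-15
  A^-7 * (9*d^4) = 9*A + 36*A^-3 + 54*A^-7 + 36*A^-11 + 9*A^-15
  A^-9 * (d^5) = -A - 5*A^-3 - 10*A^-7 - 10*A^-11 - 5*A^-15 - A^-19
Summing the groups: <K> = -A^13 + A^9 - 3*A^5 + 4*A - 4*A^-3 + 4*A^-7 - 3*A^-11 + 2*A^-15 - A^-19
Normalise by the writhe: (-A^3)^(-w) = (-A^3)^(-3) = -A^-9, so f(A) = -A^-9 * <K> = A^4 - 1 + 3*A^-4 - 4*A^-8 + 4*A^-12 - 4*A^-16 + 3*A^-20 - 2*A^-24 + A^-28.
Substitute A = t^(-1/4), i.e. A^e → t^(-e/4): V(t) = t^7 - 2*t^6 + 3*t^5 - 4*t^4 + 4*t^3 - 4*t^2 + 3*t - 1 + t^-1

Answer: t^7 - 2*t^6 + 3*t^5 - 4*t^4 + 4*t^3 - 4*t^2 + 3*t - 1 + t^-1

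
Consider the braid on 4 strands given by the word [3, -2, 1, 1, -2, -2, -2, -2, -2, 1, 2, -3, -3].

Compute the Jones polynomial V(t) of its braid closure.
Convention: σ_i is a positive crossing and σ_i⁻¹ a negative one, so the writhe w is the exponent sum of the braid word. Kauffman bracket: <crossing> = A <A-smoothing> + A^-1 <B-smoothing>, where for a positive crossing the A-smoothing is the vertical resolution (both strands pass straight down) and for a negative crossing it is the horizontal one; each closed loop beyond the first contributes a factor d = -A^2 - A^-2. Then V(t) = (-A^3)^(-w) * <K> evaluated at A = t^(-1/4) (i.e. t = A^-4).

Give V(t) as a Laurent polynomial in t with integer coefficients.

-t^2 + t - 1 + 3*t^-1 - 2*t^-2 + 3*t^-3 - 2*t^-4 + t^-5 - t^-6

Derivation:
The presented braid s3 s2^-1 s1 s1 s2^-1 s2^-1 s2^-1 s2^-1 s2^-1 s1 s2 s3^-1 s3^-1 on 4 strands reduces by inverse Markov moves (closure unchanged at each step):
  Deconjugate: the word is γ·β·γ⁻¹ with γ = s3 (prefix) and γ⁻¹ = s3^-1 (suffix); strip both.
  Destabilize: the word has the form β·s3^-1 where s3^-1 occurs only as the final letter (β ∈ B_3); drop it and the last strand → 3 strands.
  Deconjugate: the word is γ·β·γ⁻¹ with γ = s2^-1 (prefix) and γ⁻¹ = s2 (suffix); strip both.
Reduced to β = s1 s1 s2^-1 s2^-1 s2^-1 s2^-1 s2^-1 s1 on 3 strands, 8 crossings.
Compute on β:
Braid: s1 s1 s2^-1 s2^-1 s2^-1 s2^-1 s2^-1 s1 on 3 strands, 8 crossings.
Writhe w = (#positive) - (#negative) = 3 - 5 = -2.
Enumerate smoothing states for the bracket polynomial. There are 2^8 = 256 states.
Each crossing splits two ways (0=vertical, 1=horizontal). The state's weight is A^(#A-smoothings - #B-smoothings) * d^(loops - 1).
Tabulate the states by total A-exponent and number of loops L (A-exp: L × count):
  A^8: L=6 ×1
  A^6: L=5 ×8
  A^4: L=4 ×25, L=6 ×3
  A^2: L=3 ×40, L=5 ×15, L=7 ×1
  A^0: L=2 ×35, L=4 ×30, L=6 ×5
  A^-2: L=1 ×15, L=3 ×31, L=5 ×10
  A^-4: L=2 ×18, L=4 ×10
  A^-6: L=3 ×8
  A^-8: L=4 ×1
Each group contributes A^e * Σ count * d^(L-1):
Powers of d = -A^2 - A^-2: d^2 = A^4 + 2 + A^-4; d^3 = -A^6 - 3*A^2 - 3*A^-2 - A^-6; d^4 = A^8 + 4*A^4 + 6 + 4*A^-4 + A^-8; d^5 = -A^10 - 5*A^6 - 10*A^2 - 10*A^-2 - 5*A^-6 - A^-10; d^6 = A^12 + 6*A^8 + 15*A^4 + 20 + 15*A^-4 + 6*A^-8 + A^-12.
  A^8 * (d^5) = -A^18 - 5*A^14 - 10*A^10 - 10*A^6 - 5*A^2 - A^-2
  A^6 * (8*d^4) = 8*A^14 + 32*A^10 + 48*A^6 + 32*A^2 + 8*A^-2
  A^4 * (25*d^3 + 3*d^5) = -3*A^14 - 40*A^10 - 105*A^6 - 105*A^2 - 40*A^-2 - 3*A^-6
  A^2 * (40*d^2 + 15*d^4 + d^6) = A^14 + 21*A^10 + 115*A^6 + 190*A^2 + 115*A^-2 + 21*A^-6 + A^-10
  A^0 * (35*d + 30*d^3 + 5*d^5) = -5*A^10 - 55*A^6 - 175*A^2 - 175*A^-2 - 55*A^-6 - 5*A^-10
  A^-2 * (15 + 31*d^2 + 10*d^4) = 10*A^6 + 71*A^2 + 137*A^-2 + 71*A^-6 + 10*A^-10
  A^-4 * (18*d + 10*d^3) = -10*A^2 - 48*A^-2 - 48*A^-6 - 10*A^-10
  A^-6 * (8*d^2) = 8*A^-2 + 16*A^-6 + 8*A^-10
  A^-8 * (d^3) = -A^-2 - 3*A^-6 - 3*A^-10 - A^-14
Summing the groups: <K> = -A^18 + A^14 - 2*A^10 + 3*A^6 - 2*A^2 + 3*A^-2 - A^-6 + A^-10 - A^-14
Normalise by the writhe: (-A^3)^(-w) = (-A^3)^(2) = A^6, so f(A) = A^6 * <K> = -A^24 + A^20 - 2*A^16 + 3*A^12 - 2*A^8 + 3*A^4 - 1 + A^-4 - A^-8.
Substitute A = t^(-1/4), i.e. A^e → t^(-e/4): V(t) = -t^2 + t - 1 + 3*t^-1 - 2*t^-2 + 3*t^-3 - 2*t^-4 + t^-5 - t^-6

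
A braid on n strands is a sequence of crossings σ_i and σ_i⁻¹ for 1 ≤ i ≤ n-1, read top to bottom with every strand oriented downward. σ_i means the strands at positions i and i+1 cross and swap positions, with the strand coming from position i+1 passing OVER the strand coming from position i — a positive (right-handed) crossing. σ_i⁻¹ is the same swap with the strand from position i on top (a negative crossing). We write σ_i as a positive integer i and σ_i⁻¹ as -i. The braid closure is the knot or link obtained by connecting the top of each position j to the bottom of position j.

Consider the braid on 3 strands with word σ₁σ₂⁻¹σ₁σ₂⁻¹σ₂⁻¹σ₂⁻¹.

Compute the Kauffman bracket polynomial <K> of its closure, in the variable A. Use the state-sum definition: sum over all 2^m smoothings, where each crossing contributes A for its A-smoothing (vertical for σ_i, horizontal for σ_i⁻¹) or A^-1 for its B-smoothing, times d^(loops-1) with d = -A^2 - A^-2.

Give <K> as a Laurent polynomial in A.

A^14 - 2*A^10 + 2*A^6 - 2*A^2 + 2*A^-2 - A^-6 + A^-10

Derivation:
Braid: s1 s2^-1 s1 s2^-1 s2^-1 s2^-1 on 3 strands, 6 crossings.
Writhe w = (#positive) - (#negative) = 2 - 4 = -2.
Computing the Kauffman bracket via state sum. There are 2^6 = 64 states.
Each crossing splits two ways (0=vertical, 1=horizontal). The state's weight is A^(#A-smoothings - #B-smoothings) * d^(loops - 1).
Tabulate the states by total A-exponent and number of loops L (A-exp: L × count):
  A^6: L=5 ×1
  A^4: L=4 ×6
  A^2: L=3 ×15
  A^0: L=2 ×19, L=4 ×1
  A^-2: L=1 ×11, L=3 ×4
  A^-4: L=2 ×6
  A^-6: L=3 ×1
Each group contributes A^e * Σ count * d^(L-1):
Powers of d = -A^2 - A^-2: d^2 = A^4 + 2 + A^-4; d^3 = -A^6 - 3*A^2 - 3*A^-2 - A^-6; d^4 = A^8 + 4*A^4 + 6 + 4*A^-4 + A^-8.
  A^6 * (d^4) = A^14 + 4*A^10 + 6*A^6 + 4*A^2 + A^-2
  A^4 * (6*d^3) = -6*A^10 - 18*A^6 - 18*A^2 - 6*A^-2
  A^2 * (15*d^2) = 15*A^6 + 30*A^2 + 15*A^-2
  A^0 * (19*d + d^3) = -A^6 - 22*A^2 - 22*A^-2 - A^-6
  A^-2 * (11 + 4*d^2) = 4*A^2 + 19*A^-2 + 4*A^-6
  A^-4 * (6*d) = -6*A^-2 - 6*A^-6
  A^-6 * (d^2) = A^-2 + 2*A^-6 + A^-10
Summing the groups: <K> = A^14 - 2*A^10 + 2*A^6 - 2*A^2 + 2*A^-2 - A^-6 + A^-10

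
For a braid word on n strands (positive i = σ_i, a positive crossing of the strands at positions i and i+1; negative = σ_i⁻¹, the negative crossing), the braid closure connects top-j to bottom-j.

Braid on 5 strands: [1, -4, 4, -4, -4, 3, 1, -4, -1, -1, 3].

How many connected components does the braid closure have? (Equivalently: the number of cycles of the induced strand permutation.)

4

Derivation:
Track the strand permutation on 5 strands, starting from identity.
  step 1: s1 swaps positions 1,2 -> [2 1 3 4 5]
  step 2: s4^-1 swaps positions 4,5 -> [2 1 3 5 4]
  step 3: s4 swaps positions 4,5 -> [2 1 3 4 5]
  step 4: s4^-1 swaps positions 4,5 -> [2 1 3 5 4]
  step 5: s4^-1 swaps positions 4,5 -> [2 1 3 4 5]
  step 6: s3 swaps positions 3,4 -> [2 1 4 3 5]
  step 7: s1 swaps positions 1,2 -> [1 2 4 3 5]
  step 8: s4^-1 swaps positions 4,5 -> [1 2 4 5 3]
  step 9: s1^-1 swaps positions 1,2 -> [2 1 4 5 3]
  step 10: s1^-1 swaps positions 1,2 -> [1 2 4 5 3]
  step 11: s3 swaps positions 3,4 -> [1 2 5 4 3]
Final permutation (position -> original strand): [1 2 5 4 3]
Closure components = cycle count of this permutation = 4.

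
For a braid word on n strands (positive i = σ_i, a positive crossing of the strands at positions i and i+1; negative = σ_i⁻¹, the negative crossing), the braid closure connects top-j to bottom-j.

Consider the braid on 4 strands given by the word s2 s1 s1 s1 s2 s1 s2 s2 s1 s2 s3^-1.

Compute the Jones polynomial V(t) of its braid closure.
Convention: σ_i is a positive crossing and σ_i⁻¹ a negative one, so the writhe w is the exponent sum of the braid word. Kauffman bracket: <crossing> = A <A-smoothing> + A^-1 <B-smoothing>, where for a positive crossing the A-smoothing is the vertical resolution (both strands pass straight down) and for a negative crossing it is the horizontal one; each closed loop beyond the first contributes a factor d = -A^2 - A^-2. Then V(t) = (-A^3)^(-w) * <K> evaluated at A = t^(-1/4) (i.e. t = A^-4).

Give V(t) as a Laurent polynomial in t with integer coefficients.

The presented braid s2 s1 s1 s1 s2 s1 s2 s2 s1 s2 s3^-1 on 4 strands reduces by inverse Markov moves (closure unchanged at each step):
  Destabilize: the word has the form β·s3^-1 where s3^-1 occurs only as the final letter (β ∈ B_3); drop it and the last strand → 3 strands.
Reduced to β = s2 s1 s1 s1 s2 s1 s2 s2 s1 s2 on 3 strands, 10 crossings.
Compute on β:
Braid: s2 s1 s1 s1 s2 s1 s2 s2 s1 s2 on 3 strands, 10 crossings.
Writhe w = (#positive) - (#negative) = 10 - 0 = 10.
Computing the Kauffman bracket via state sum. There are 2^10 = 1024 states.
For each crossing: s=0 is the vertical smoothing, s=1 horizontal. Crossing k contributes A^(sign_k * (1 - 2*s_k)); loop factor d = -A^2 - A^-2.
Tabulate the states by total A-exponent and number of loops L (A-exp: L × count):
  A^10: L=3 ×1
  A^8: L=2 ×10
  A^6: L=1 ×25, L=3 ×20
  A^4: L=2 ×100, L=4 ×20
  A^2: L=1 ×36, L=3 ×164, L=5 ×10
  A^0: L=2 ×108, L=4 ×142, L=6 ×2
  A^-2: L=1 ×12, L=3 ×129, L=5 ×69
  A^-4: L=2 ×24, L=4 ×78, L=6 ×18
  A^-6: L=3 ×19, L=5 ×24, L=7 ×2
  A^-8: L=4 ×7, L=6 ×3
  A^-10: L=5 ×1
Each group contributes A^e * Σ count * d^(L-1):
Powers of d = -A^2 - A^-2: d^2 = A^4 + 2 + A^-4; d^3 = -A^6 - 3*A^2 - 3*A^-2 - A^-6; d^4 = A^8 + 4*A^4 + 6 + 4*A^-4 + A^-8; d^5 = -A^10 - 5*A^6 - 10*A^2 - 10*A^-2 - 5*A^-6 - A^-10; d^6 = A^12 + 6*A^8 + 15*A^4 + 20 + 15*A^-4 + 6*A^-8 + A^-12.
  A^10 * (d^2) = A^14 + 2*A^10 + A^6
  A^8 * (10*d) = -10*A^10 - 10*A^6
  A^6 * (25 + 20*d^2) = 20*A^10 + 65*A^6 + 20*A^2
  A^4 * (100*d + 20*d^3) = -20*A^10 - 160*A^6 - 160*A^2 - 20*A^-2
  A^2 * (36 + 164*d^2 + 10*d^4) = 10*A^10 + 204*A^6 + 424*A^2 + 204*A^-2 + 10*A^-6
  A^0 * (108*d + 142*d^3 + 2*d^5) = -2*A^10 - 152*A^6 - 554*A^2 - 554*A^-2 - 152*A^-6 - 2*A^-10
  A^-2 * (12 + 129*d^2 + 69*d^4) = 69*A^6 + 405*A^2 + 684*A^-2 + 405*A^-6 + 69*A^-10
  A^-4 * (24*d + 78*d^3 + 18*d^5) = -18*A^6 - 168*A^2 - 438*A^-2 - 438*A^-6 - 168*A^-10 - 18*A^-14
  A^-6 * (19*d^2 + 24*d^4 + 2*d^6) = 2*A^6 + 36*A^2 + 145*A^-2 + 222*A^-6 + 145*A^-10 + 36*A^-14 + 2*A^-18
  A^-8 * (7*d^3 + 3*d^5) = -3*A^2 - 22*A^-2 - 51*A^-6 - 51*A^-10 - 22*A^-14 - 3*A^-18
  A^-10 * (d^4) = A^-2 + 4*A^-6 + 6*A^-10 + 4*A^-14 + A^-18
Summing the groups: <K> = A^14 + A^6 - A^-10
Normalise by the writhe: (-A^3)^(-w) = (-A^3)^(-10) = A^-30, so f(A) = A^-30 * <K> = A^-16 + A^-24 - A^-40.
Substitute A = t^(-1/4), i.e. A^e → t^(-e/4): V(t) = -t^10 + t^6 + t^4

Answer: -t^10 + t^6 + t^4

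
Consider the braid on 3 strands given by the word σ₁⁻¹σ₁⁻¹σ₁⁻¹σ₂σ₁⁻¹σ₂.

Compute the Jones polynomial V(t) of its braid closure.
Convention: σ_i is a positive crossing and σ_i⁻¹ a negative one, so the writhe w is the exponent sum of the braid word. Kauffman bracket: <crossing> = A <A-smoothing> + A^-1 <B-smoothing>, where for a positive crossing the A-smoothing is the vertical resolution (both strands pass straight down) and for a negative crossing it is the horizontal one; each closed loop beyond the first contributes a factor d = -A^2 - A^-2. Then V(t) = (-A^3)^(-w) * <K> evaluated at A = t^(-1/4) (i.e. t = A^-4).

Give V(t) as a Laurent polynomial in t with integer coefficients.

t - 1 + 2*t^-1 - 2*t^-2 + 2*t^-3 - 2*t^-4 + t^-5

Derivation:
Braid: s1^-1 s1^-1 s1^-1 s2 s1^-1 s2 on 3 strands, 6 crossings.
Writhe w = (#positive) - (#negative) = 2 - 4 = -2.
Enumerate smoothing states for the bracket polynomial. There are 2^6 = 64 states.
For each crossing: s=0 is the vertical smoothing, s=1 horizontal. Crossing k contributes A^(sign_k * (1 - 2*s_k)); loop factor d = -A^2 - A^-2.
Tabulate the states by total A-exponent and number of loops L (A-exp: L × count):
  A^6: L=5 ×1
  A^4: L=4 ×6
  A^2: L=3 ×15
  A^0: L=2 ×19, L=4 ×1
  A^-2: L=1 ×11, L=3 ×4
  A^-4: L=2 ×6
  A^-6: L=3 ×1
Each group contributes A^e * Σ count * d^(L-1):
Powers of d = -A^2 - A^-2: d^2 = A^4 + 2 + A^-4; d^3 = -A^6 - 3*A^2 - 3*A^-2 - A^-6; d^4 = A^8 + 4*A^4 + 6 + 4*A^-4 + A^-8.
  A^6 * (d^4) = A^14 + 4*A^10 + 6*A^6 + 4*A^2 + A^-2
  A^4 * (6*d^3) = -6*A^10 - 18*A^6 - 18*A^2 - 6*A^-2
  A^2 * (15*d^2) = 15*A^6 + 30*A^2 + 15*A^-2
  A^0 * (19*d + d^3) = -A^6 - 22*A^2 - 22*A^-2 - A^-6
  A^-2 * (11 + 4*d^2) = 4*A^2 + 19*A^-2 + 4*A^-6
  A^-4 * (6*d) = -6*A^-2 - 6*A^-6
  A^-6 * (d^2) = A^-2 + 2*A^-6 + A^-10
Summing the groups: <K> = A^14 - 2*A^10 + 2*A^6 - 2*A^2 + 2*A^-2 - A^-6 + A^-10
Normalise by the writhe: (-A^3)^(-w) = (-A^3)^(2) = A^6, so f(A) = A^6 * <K> = A^20 - 2*A^16 + 2*A^12 - 2*A^8 + 2*A^4 - 1 + A^-4.
Substitute A = t^(-1/4), i.e. A^e → t^(-e/4): V(t) = t - 1 + 2*t^-1 - 2*t^-2 + 2*t^-3 - 2*t^-4 + t^-5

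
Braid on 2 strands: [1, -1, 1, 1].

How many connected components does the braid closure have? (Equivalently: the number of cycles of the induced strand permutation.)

2

Derivation:
Track the strand permutation on 2 strands, starting from identity.
  step 1: s1 swaps positions 1,2 -> [2 1]
  step 2: s1^-1 swaps positions 1,2 -> [1 2]
  step 3: s1 swaps positions 1,2 -> [2 1]
  step 4: s1 swaps positions 1,2 -> [1 2]
Final permutation (position -> original strand): [1 2]
Closure components = cycle count of this permutation = 2.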